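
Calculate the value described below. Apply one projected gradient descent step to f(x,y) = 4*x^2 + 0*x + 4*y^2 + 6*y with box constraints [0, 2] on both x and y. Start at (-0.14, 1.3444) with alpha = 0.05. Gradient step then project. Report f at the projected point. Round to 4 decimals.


Step 1: Compute gradient at (-0.14, 1.3444).
grad_x = 2*4*-0.14 + 0 = -1.12
grad_y = 2*4*1.3444 + 6 = 16.7552
Step 2: Gradient step.
x_raw = -0.14 - 0.05*-1.12 = -0.084
y_raw = 1.3444 - 0.05*16.7552 = 0.5066
Step 3: Project onto [0, 2].
x_proj = clip(-0.084) = 0.0
y_proj = clip(0.5066) = 0.5066
Step 4: Evaluate f.
f(0.0, 0.5066) = 4.0666


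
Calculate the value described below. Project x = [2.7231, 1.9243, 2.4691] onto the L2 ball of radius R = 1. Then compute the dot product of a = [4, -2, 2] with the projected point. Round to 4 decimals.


Step 1: Compute ||x|| (intermediates to 6 decimals).
||x|| = sqrt(2.7231^2 + 1.9243^2 + 2.4691^2) = 4.149055
Step 2: Project.
Since ||x|| > R, scale = R/||x|| = 1/4.149055 = 0.241019, proj(x) = scale * x
proj(x) = [0.656319, 0.463793, 0.5951]
Step 3: Dot product.
a^T * proj(x) = 4*0.656319 - 2*0.463793 + 2*0.5951 = 2.8879


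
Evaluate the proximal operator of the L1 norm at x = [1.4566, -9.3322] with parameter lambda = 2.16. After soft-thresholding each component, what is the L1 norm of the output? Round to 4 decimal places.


Soft-thresholding with lambda = 2.16:
prox(1.4566) = sign(1.4566)*max(|1.4566| - 2.16, 0) = 0.0
prox(-9.3322) = sign(-9.3322)*max(|-9.3322| - 2.16, 0) = -7.1722
prox(x) = [0.0, -7.1722]
||prox(x)||_1 = 0.0 + 7.1722 = 7.1722


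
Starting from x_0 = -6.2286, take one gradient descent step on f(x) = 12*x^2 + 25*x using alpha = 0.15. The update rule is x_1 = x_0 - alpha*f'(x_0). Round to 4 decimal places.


We compute the gradient at x_0 and apply the update.
f'(x) = 24*x + 25
f'(-6.2286) = 24*-6.2286 + 25 = -124.4864
x_1 = -6.2286 - 0.15*-124.4864 = 12.4444


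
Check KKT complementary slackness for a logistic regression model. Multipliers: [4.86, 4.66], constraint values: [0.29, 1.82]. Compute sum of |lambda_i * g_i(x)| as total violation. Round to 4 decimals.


KKT complementary slackness check:
lambda_1 * g_1 = 4.86 * 0.29 = 1.4094
lambda_2 * g_2 = 4.66 * 1.82 = 8.4812
Total violation = 1.4094 + 8.4812 = 9.8906


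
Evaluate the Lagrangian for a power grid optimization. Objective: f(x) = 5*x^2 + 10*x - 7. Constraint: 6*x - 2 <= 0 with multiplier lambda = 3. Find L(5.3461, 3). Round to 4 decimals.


Step 1: Evaluate f(x).
f(5.3461) = 5*5.3461^2 + 10*5.3461 - 7 = 189.3649
Step 2: Evaluate g(x).
g(5.3461) = 6*5.3461 - 2 = 30.0766
Step 3: Compute Lagrangian.
L = 189.3649 + 3*30.0766 = 279.5947


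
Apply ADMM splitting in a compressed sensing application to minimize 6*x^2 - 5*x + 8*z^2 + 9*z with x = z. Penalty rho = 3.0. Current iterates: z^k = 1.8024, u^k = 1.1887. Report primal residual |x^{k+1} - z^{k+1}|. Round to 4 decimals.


ADMM iteration with rho = 3.0, z^k = 1.8024, u^k = 1.1887
Step 1: x-update.
Minimize 6*x^2 - 5*x + (3.0/2)*(x - 1.8024 + 1.1887)^2
FOC: (2*6 + 3.0)*x = 5 + 3.0*(1.8024 - 1.1887)
x^{k+1} = 0.4561
Step 2: z-update.
Minimize 8*z^2 + 9*z + (3.0/2)*(0.4561 - z + 1.1887)^2
FOC: (2*8 + 3.0)*z = -9 + 3.0*(0.4561 + 1.1887)
z^{k+1} = -0.214
Step 3: u-update.
u^{k+1} = 1.1887 + 0.4561 + 0.214 = 1.8588
Step 4: Primal residual = |0.4561 + 0.214| = 0.6701


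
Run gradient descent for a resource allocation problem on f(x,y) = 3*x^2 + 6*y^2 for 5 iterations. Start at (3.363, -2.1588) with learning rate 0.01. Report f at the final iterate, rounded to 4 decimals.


Gradient descent on f(x,y) = 3*x^2 + 6*y^2.
Starting point: (3.363, -2.1588), alpha = 0.01
Step 1: grad_x = 2*3*3.363 = 20.178, grad_y = 2*6*-2.1588 = -25.9056
  x_1 = 3.363 - 0.01*20.178 = 3.1612
  y_1 = -2.1588 - 0.01*-25.9056 = -1.8997
Step 2: grad_x = 2*3*3.1612 = 18.9673, grad_y = 2*6*-1.8997 = -22.7969
  x_2 = 3.1612 - 0.01*18.9673 = 2.9715
  y_2 = -1.8997 - 0.01*-22.7969 = -1.6718
Step 3: grad_x = 2*3*2.9715 = 17.8293, grad_y = 2*6*-1.6718 = -20.0613
  x_3 = 2.9715 - 0.01*17.8293 = 2.7933
  y_3 = -1.6718 - 0.01*-20.0613 = -1.4712
Step 4: grad_x = 2*3*2.7933 = 16.7595, grad_y = 2*6*-1.4712 = -17.6539
  x_4 = 2.7933 - 0.01*16.7595 = 2.6257
  y_4 = -1.4712 - 0.01*-17.6539 = -1.2946
Step 5: grad_x = 2*3*2.6257 = 15.754, grad_y = 2*6*-1.2946 = -15.5355
  x_5 = 2.6257 - 0.01*15.754 = 2.4681
  y_5 = -1.2946 - 0.01*-15.5355 = -1.1393
f(2.4681, -1.1393) = 3*2.4681^2 + 6*(-1.1393)^2 = 26.0624


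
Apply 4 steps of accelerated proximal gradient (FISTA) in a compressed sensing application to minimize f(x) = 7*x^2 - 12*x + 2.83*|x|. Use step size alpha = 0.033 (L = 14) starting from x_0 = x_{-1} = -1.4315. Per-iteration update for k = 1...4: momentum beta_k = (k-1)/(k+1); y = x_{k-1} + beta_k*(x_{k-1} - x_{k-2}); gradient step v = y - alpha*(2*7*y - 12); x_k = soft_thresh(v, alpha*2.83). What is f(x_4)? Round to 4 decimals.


FISTA on f(x) = 7*x^2 - 12*x + 2.83*|x|
L = 14, alpha = 0.033
Iteration 1: beta = 0.0, y = -1.4315 + 0.0*(-1.4315 + 1.4315) = -1.4315
  grad(y) = -32.041, v = y - alpha*grad = -0.3741
  prox(v) = soft_thresh(-0.3741, 0.0934) = -0.2808
Iteration 2: beta = 0.3333, y = -0.2808 + 0.3333*(-0.2808 + 1.4315) = 0.1028
  grad(y) = -10.5605, v = y - alpha*grad = 0.4513
  prox(v) = soft_thresh(0.4513, 0.0934) = 0.3579
Iteration 3: beta = 0.5, y = 0.3579 + 0.5*(0.3579 + 0.2808) = 0.6773
  grad(y) = -2.5182, v = y - alpha*grad = 0.7604
  prox(v) = soft_thresh(0.7604, 0.0934) = 0.667
Iteration 4: beta = 0.6, y = 0.667 + 0.6*(0.667 - 0.3579) = 0.8524
  grad(y) = -0.0662, v = y - alpha*grad = 0.8546
  prox(v) = soft_thresh(0.8546, 0.0934) = 0.7612
f(x_4) = 7*0.7612^2 - 12*0.7612 + 2.83*|0.7612| = -2.9242


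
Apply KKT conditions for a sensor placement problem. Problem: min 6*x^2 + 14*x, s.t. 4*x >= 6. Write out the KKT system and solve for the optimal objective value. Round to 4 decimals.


Step 1: Try lambda = 0 (constraint inactive).
x_unc = -14/(2*6) = -1.1667
Check: 4*-1.1667 = -4.6668 < 6 -- violated!
Step 2: Constraint must be active: 4*x = 6
x* = 6/4 = 1.5
lambda = (2*6*1.5 + 14)/4 = 8.0
Step 3: Compute optimal value.
f(x*) = 6*1.5^2 + 14*1.5 = 34.5


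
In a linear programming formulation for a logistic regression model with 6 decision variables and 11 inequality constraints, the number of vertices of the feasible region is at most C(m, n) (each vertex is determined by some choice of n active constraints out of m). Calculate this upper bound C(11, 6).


Each vertex corresponds to some choice of n active constraints out of m, so the number of vertices is at most C(m, n) = m! / (n!(m-n)!).
m = 11, n = 6
Numerator: 11 * 10 * 9 * 8 * 7 * 6
Denominator: 6! = 720
C(11, 6) = 462


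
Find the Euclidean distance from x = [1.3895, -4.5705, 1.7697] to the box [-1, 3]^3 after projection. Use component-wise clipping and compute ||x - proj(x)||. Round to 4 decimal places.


Project each component onto [-1, 3].
clip(1.3895) = 1.3895, clip(-4.5705) = -1.0, clip(1.7697) = 1.7697
Projection = [1.3895, -1.0, 1.7697]
Squared diffs: [0.0, 12.7485, 0.0]
Distance = sqrt(12.7485) = 3.5705


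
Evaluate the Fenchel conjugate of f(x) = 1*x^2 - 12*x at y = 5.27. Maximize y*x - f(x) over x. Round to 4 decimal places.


f*(y) = sup_x {y*x - a*x^2 - b*x} = sup_x {(y-b)*x - a*x^2}
FOC: (y - b) - 2a*x = 0 => x* = (y - b)/(2a)
x* = (5.27 + 12)/(2*1) = 8.635
f*(5.27) = (y-b)^2/(4a) = (5.27 + 12)^2/(4*1)
= 298.2529/4 = 74.5632


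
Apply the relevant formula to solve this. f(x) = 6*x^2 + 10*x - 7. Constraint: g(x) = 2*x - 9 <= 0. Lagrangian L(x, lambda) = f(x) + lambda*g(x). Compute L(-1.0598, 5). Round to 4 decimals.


Step 1: Evaluate f(x).
f(-1.0598) = 6*(-1.0598)^2 + 10*(-1.0598) - 7 = -10.8589
Step 2: Evaluate g(x).
g(-1.0598) = 2*-1.0598 - 9 = -11.1196
Step 3: Compute Lagrangian.
L = -10.8589 + 5*-11.1196 = -66.4569


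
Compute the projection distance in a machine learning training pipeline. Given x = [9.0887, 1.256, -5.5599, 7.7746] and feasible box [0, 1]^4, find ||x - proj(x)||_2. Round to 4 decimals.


Project each component onto [0, 1].
clip(9.0887) = 1.0, clip(1.256) = 1.0, clip(-5.5599) = 0.0, clip(7.7746) = 1.0
Projection = [1.0, 1.0, 0.0, 1.0]
Squared diffs: [65.4271, 0.0655, 30.9125, 45.8952]
Distance = sqrt(142.3003) = 11.929


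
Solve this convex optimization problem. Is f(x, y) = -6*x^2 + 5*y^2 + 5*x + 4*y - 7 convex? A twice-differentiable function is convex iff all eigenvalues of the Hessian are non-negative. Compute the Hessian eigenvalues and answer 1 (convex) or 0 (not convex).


The Hessian of f(x,y) = -6*x^2 + 5*y^2 + 5*x + 4*y - 7 is:
H = [[-12, 0], [0, 10]]
Trace = -12 + 10 = -2
Determinant = -12*10 - (0)^2 = -120
Discriminant = (-2)^2 - 4*-120 = 484.0
Eigenvalues: lambda_1 = -12.0, lambda_2 = 10.0
The function is not convex.

0


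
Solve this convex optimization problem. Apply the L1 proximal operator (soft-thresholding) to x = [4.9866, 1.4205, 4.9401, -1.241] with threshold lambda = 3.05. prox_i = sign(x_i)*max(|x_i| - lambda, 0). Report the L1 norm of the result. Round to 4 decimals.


Soft-thresholding with lambda = 3.05:
prox(4.9866) = sign(4.9866)*max(|4.9866| - 3.05, 0) = 1.9366
prox(1.4205) = sign(1.4205)*max(|1.4205| - 3.05, 0) = 0.0
prox(4.9401) = sign(4.9401)*max(|4.9401| - 3.05, 0) = 1.8901
prox(-1.241) = sign(-1.241)*max(|-1.241| - 3.05, 0) = 0.0
prox(x) = [1.9366, 0.0, 1.8901, 0.0]
||prox(x)||_1 = 1.9366 + 0.0 + 1.8901 + 0.0 = 3.8267


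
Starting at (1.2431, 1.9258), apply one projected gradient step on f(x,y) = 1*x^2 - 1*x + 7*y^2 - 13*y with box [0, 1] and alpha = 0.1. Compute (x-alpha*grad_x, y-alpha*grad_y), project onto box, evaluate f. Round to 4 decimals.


Step 1: Compute gradient at (1.2431, 1.9258).
grad_x = 2*1*1.2431 - 1 = 1.4862
grad_y = 2*7*1.9258 - 13 = 13.9612
Step 2: Gradient step.
x_raw = 1.2431 - 0.1*1.4862 = 1.0945
y_raw = 1.9258 - 0.1*13.9612 = 0.5297
Step 3: Project onto [0, 1].
x_proj = clip(1.0945) = 1.0
y_proj = clip(0.5297) = 0.5297
Step 4: Evaluate f.
f(1.0, 0.5297) = -4.9219


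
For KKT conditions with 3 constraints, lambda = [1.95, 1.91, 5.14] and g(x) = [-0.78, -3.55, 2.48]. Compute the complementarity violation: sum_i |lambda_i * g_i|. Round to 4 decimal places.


KKT complementary slackness check:
lambda_1 * g_1 = 1.95 * -0.78 = -1.521
lambda_2 * g_2 = 1.91 * -3.55 = -6.7805
lambda_3 * g_3 = 5.14 * 2.48 = 12.7472
Total violation = 1.521 + 6.7805 + 12.7472 = 21.0487


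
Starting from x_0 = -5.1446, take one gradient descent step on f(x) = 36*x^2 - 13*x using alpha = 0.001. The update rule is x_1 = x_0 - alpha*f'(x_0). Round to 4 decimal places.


We compute the gradient at x_0 and apply the update.
f'(x) = 72*x - 13
f'(-5.1446) = 72*-5.1446 - 13 = -383.4112
x_1 = -5.1446 - 0.001*-383.4112 = -4.7612


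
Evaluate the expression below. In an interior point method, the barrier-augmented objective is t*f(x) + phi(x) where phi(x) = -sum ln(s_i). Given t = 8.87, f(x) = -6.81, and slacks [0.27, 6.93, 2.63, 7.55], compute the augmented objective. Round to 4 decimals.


Step 1: Compute log-barrier.
ln values: [-1.3093, 1.9359, 0.967, 2.0215]
phi = -(-1.3093 + 1.9359 + 0.967 + 2.0215) = -3.6151
Step 2: Compute augmented objective.
t*f(x) = 8.87*-6.81 = -60.4047
Total = -60.4047 - 3.6151 = -64.0198


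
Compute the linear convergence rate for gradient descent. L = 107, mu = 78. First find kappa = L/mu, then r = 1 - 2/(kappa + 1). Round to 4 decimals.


Step 1: Compute the condition number.
kappa = L/mu = 107/78 = 1.3718
Step 2: Compute the convergence rate.
r = 1 - 2/(kappa + 1) = 1 - 2*mu/(L + mu) = (L - mu)/(L + mu) = 29/185 = 0.1568


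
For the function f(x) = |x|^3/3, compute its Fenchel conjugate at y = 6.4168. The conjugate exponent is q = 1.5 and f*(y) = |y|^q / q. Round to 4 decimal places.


The conjugate exponent q satisfies 1/p + 1/q = 1.
p = 3, so q = 3/(3 - 1) = 1.5
|y|^q = 6.4168^1.5 = 16.2547
f*(6.4168) = 16.2547 / 1.5 = 10.8364


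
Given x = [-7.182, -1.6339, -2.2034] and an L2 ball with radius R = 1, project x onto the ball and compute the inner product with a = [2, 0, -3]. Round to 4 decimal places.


Step 1: Compute ||x|| (intermediates to 6 decimals).
||x|| = sqrt((-7.182)^2 + (-1.6339)^2 + (-2.2034)^2) = 7.688025
Step 2: Project.
Since ||x|| > R, scale = R/||x|| = 1/7.688025 = 0.130072, proj(x) = scale * x
proj(x) = [-0.934177, -0.212525, -0.286601]
Step 3: Dot product.
a^T * proj(x) = 2*(-0.934177) + 0*(-0.212525) - 3*(-0.286601) = -1.0086


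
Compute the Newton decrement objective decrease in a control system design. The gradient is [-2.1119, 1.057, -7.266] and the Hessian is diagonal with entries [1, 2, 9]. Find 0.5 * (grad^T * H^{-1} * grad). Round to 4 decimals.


Step 1: H is diagonal, so H^(-1) * g = [-2.1119, 0.5285, -0.8073].
Step 2: g^T H^(-1) g = sum_i g_i^2 / H_ii
  = (-2.1119)^2/1 + (1.057)^2/2 + (-7.266)^2/9
  = 4.4601 + 0.5586 + 5.8661 = 10.8848
Step 3: Objective decrease = 0.5 * g^T H^(-1) g = 5.4424


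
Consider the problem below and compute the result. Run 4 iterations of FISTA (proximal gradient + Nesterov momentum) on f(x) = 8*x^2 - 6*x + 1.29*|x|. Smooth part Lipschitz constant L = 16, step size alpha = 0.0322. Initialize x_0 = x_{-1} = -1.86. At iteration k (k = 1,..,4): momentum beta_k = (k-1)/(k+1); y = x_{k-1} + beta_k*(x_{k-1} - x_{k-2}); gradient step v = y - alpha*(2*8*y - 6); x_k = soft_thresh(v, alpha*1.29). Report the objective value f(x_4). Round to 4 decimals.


FISTA on f(x) = 8*x^2 - 6*x + 1.29*|x|
L = 16, alpha = 0.0322
Iteration 1: beta = 0.0, y = -1.86 + 0.0*(-1.86 + 1.86) = -1.86
  grad(y) = -35.76, v = y - alpha*grad = -0.7085
  prox(v) = soft_thresh(-0.7085, 0.0415) = -0.667
Iteration 2: beta = 0.3333, y = -0.667 + 0.3333*(-0.667 + 1.86) = -0.2693
  grad(y) = -10.3091, v = y - alpha*grad = 0.0626
  prox(v) = soft_thresh(0.0626, 0.0415) = 0.0211
Iteration 3: beta = 0.5, y = 0.0211 + 0.5*(0.0211 + 0.667) = 0.3651
  grad(y) = -0.1578, v = y - alpha*grad = 0.3702
  prox(v) = soft_thresh(0.3702, 0.0415) = 0.3287
Iteration 4: beta = 0.6, y = 0.3287 + 0.6*(0.3287 - 0.0211) = 0.5132
  grad(y) = 2.2117, v = y - alpha*grad = 0.442
  prox(v) = soft_thresh(0.442, 0.0415) = 0.4005
f(x_4) = 8*0.4005^2 - 6*0.4005 + 1.29*|0.4005| = -0.6032


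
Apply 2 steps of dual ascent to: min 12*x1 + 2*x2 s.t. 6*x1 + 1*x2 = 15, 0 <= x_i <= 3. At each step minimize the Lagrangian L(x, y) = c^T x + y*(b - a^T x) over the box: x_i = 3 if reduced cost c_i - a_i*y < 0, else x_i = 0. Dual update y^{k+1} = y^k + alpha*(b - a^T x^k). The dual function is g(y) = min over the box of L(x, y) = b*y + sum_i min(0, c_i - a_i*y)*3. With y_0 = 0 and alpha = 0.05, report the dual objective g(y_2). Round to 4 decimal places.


Dual ascent for LP: min 12*x1 + 2*x2, 6*x1 + 1*x2 = 15, 0 <= x_i <= 3
Step 1: y^k = 0.0, reduced costs: (12.0, 2.0)
  x^k = (0.0, 0.0), subgradient = b - a^T x = 15.0
  y^{k+1} = 0.0 + 0.05*15.0 = 0.75
Step 2: y^k = 0.75, reduced costs: (7.5, 1.25)
  x^k = (0.0, 0.0), subgradient = b - a^T x = 15.0
  y^{k+1} = 0.75 + 0.05*15.0 = 1.5
Dual objective at y_2 = 1.5: reduced costs (3.0, 0.5), box minimizer x = (0.0, 0.0)
g(y_2) = b*y + (c1 - a1*y)*x1 + (c2 - a2*y)*x2 = 15*1.5 + 3.0*0.0 + 0.5*0.0 = 22.5 + 0.0 + 0.0 = 22.5


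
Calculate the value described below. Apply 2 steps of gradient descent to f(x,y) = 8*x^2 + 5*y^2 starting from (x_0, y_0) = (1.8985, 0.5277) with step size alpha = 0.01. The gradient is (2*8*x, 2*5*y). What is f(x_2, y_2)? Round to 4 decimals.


Gradient descent on f(x,y) = 8*x^2 + 5*y^2.
Starting point: (1.8985, 0.5277), alpha = 0.01
Step 1: grad_x = 2*8*1.8985 = 30.376, grad_y = 2*5*0.5277 = 5.277
  x_1 = 1.8985 - 0.01*30.376 = 1.5947
  y_1 = 0.5277 - 0.01*5.277 = 0.4749
Step 2: grad_x = 2*8*1.5947 = 25.5158, grad_y = 2*5*0.4749 = 4.7493
  x_2 = 1.5947 - 0.01*25.5158 = 1.3396
  y_2 = 0.4749 - 0.01*4.7493 = 0.4274
f(1.3396, 0.4274) = 8*1.3396^2 + 5*0.4274^2 = 15.2693


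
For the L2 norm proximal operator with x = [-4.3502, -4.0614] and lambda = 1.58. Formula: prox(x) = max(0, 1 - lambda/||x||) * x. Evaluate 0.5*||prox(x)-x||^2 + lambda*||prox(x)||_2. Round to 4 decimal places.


Step 1: Compute ||x||.
||x|| = 5.9514
Step 2: Compute scaling factor.
scale = max(0, 1 - 1.58/5.9514) = 0.7345
Step 3: prox(x) = [-3.1953, -2.9832]
||prox(x)|| = 4.3714
Step 4: Proximal objective.
0.5*||prox-x||^2 = 1.2482
lambda*||prox|| = 6.9068
Total = 8.155


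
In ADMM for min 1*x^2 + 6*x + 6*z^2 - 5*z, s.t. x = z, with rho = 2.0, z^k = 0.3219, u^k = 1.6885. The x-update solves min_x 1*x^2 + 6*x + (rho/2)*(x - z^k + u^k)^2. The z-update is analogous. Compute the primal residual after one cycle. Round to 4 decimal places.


ADMM iteration with rho = 2.0, z^k = 0.3219, u^k = 1.6885
Step 1: x-update.
Minimize 1*x^2 + 6*x + (2.0/2)*(x - 0.3219 + 1.6885)^2
FOC: (2*1 + 2.0)*x = -6 + 2.0*(0.3219 - 1.6885)
x^{k+1} = -2.1833
Step 2: z-update.
Minimize 6*z^2 - 5*z + (2.0/2)*(-2.1833 - z + 1.6885)^2
FOC: (2*6 + 2.0)*z = 5 + 2.0*(-2.1833 + 1.6885)
z^{k+1} = 0.2865
Step 3: u-update.
u^{k+1} = 1.6885 - 2.1833 - 0.2865 = -0.7813
Step 4: Primal residual = |-2.1833 - 0.2865| = 2.4698


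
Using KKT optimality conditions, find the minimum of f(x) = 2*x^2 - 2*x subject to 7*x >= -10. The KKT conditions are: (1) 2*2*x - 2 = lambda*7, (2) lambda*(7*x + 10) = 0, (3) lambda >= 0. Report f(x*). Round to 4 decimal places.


Step 1: Try lambda = 0 (constraint inactive).
Stationarity: 2*2*x - 2 = 0
x* = 2/(2*2) = 0.5
Check constraint: 7*0.5 = 3.5 >= -10 -- satisfied.
Step 2: Compute optimal value.
f(x*) = 2*0.5^2 - 2*0.5 = -0.5


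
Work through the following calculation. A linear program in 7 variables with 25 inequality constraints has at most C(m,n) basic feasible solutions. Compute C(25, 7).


Each vertex corresponds to some choice of n active constraints out of m, so the number of vertices is at most C(m, n) = m! / (n!(m-n)!).
m = 25, n = 7
Numerator: 25 * 24 * 23 * 22 * 21 * 20 * 19
Denominator: 7! = 5040
C(25, 7) = 480700


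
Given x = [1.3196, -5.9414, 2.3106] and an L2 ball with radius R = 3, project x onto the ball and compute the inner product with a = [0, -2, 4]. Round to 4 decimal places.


Step 1: Compute ||x|| (intermediates to 6 decimals).
||x|| = sqrt(1.3196^2 + (-5.9414)^2 + 2.3106^2) = 6.510027
Step 2: Project.
Since ||x|| > R, scale = R/||x|| = 3/6.510027 = 0.460828, proj(x) = scale * x
proj(x) = [0.608109, -2.737963, 1.064789]
Step 3: Dot product.
a^T * proj(x) = 0*0.608109 - 2*(-2.737963) + 4*1.064789 = 9.7351


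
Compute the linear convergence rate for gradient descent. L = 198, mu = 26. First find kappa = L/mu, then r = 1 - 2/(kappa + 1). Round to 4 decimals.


Step 1: Compute the condition number.
kappa = L/mu = 198/26 = 7.6154
Step 2: Compute the convergence rate.
r = 1 - 2/(kappa + 1) = 1 - 2*mu/(L + mu) = (L - mu)/(L + mu) = 172/224 = 0.7679


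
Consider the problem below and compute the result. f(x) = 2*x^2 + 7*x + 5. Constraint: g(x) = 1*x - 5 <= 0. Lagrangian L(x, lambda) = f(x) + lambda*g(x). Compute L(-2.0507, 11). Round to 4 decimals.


Step 1: Evaluate f(x).
f(-2.0507) = 2*(-2.0507)^2 + 7*(-2.0507) + 5 = -0.9442
Step 2: Evaluate g(x).
g(-2.0507) = 1*-2.0507 - 5 = -7.0507
Step 3: Compute Lagrangian.
L = -0.9442 + 11*-7.0507 = -78.5019


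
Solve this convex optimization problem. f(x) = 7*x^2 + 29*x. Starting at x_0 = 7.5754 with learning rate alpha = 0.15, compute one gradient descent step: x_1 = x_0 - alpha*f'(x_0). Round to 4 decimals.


We compute the gradient at x_0 and apply the update.
f'(x) = 14*x + 29
f'(7.5754) = 14*7.5754 + 29 = 135.0556
x_1 = 7.5754 - 0.15*135.0556 = -12.6829


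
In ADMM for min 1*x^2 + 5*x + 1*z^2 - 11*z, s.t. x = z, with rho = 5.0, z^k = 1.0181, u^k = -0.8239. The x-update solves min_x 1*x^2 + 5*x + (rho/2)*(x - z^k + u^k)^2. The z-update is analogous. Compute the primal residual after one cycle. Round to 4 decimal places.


ADMM iteration with rho = 5.0, z^k = 1.0181, u^k = -0.8239
Step 1: x-update.
Minimize 1*x^2 + 5*x + (5.0/2)*(x - 1.0181 - 0.8239)^2
FOC: (2*1 + 5.0)*x = -5 + 5.0*(1.0181 + 0.8239)
x^{k+1} = 0.6014
Step 2: z-update.
Minimize 1*z^2 - 11*z + (5.0/2)*(0.6014 - z - 0.8239)^2
FOC: (2*1 + 5.0)*z = 11 + 5.0*(0.6014 - 0.8239)
z^{k+1} = 1.4125
Step 3: u-update.
u^{k+1} = -0.8239 + 0.6014 - 1.4125 = -1.635
Step 4: Primal residual = |0.6014 - 1.4125| = 0.8111


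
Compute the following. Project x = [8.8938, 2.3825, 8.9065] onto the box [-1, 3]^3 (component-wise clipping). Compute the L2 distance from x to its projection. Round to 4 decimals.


Project each component onto [-1, 3].
clip(8.8938) = 3.0, clip(2.3825) = 2.3825, clip(8.9065) = 3.0
Projection = [3.0, 2.3825, 3.0]
Squared diffs: [34.7369, 0.0, 34.8867]
Distance = sqrt(69.6236) = 8.3441


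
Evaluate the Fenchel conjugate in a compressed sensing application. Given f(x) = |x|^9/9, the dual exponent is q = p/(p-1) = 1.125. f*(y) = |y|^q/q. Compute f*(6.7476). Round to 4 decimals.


The conjugate exponent q satisfies 1/p + 1/q = 1.
p = 9, so q = 9/(9 - 1) = 1.125
|y|^q = 6.7476^1.125 = 8.5663
f*(6.7476) = 8.5663 / 1.125 = 7.6145


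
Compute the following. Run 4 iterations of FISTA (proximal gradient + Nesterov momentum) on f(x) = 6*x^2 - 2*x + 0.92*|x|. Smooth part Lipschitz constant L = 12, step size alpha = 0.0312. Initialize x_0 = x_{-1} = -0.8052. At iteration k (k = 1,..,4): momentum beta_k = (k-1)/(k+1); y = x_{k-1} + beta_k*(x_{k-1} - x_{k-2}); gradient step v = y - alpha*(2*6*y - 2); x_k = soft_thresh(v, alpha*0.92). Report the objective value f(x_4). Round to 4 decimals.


FISTA on f(x) = 6*x^2 - 2*x + 0.92*|x|
L = 12, alpha = 0.0312
Iteration 1: beta = 0.0, y = -0.8052 + 0.0*(-0.8052 + 0.8052) = -0.8052
  grad(y) = -11.6624, v = y - alpha*grad = -0.4413
  prox(v) = soft_thresh(-0.4413, 0.0287) = -0.4126
Iteration 2: beta = 0.3333, y = -0.4126 + 0.3333*(-0.4126 + 0.8052) = -0.2818
  grad(y) = -5.3813, v = y - alpha*grad = -0.1139
  prox(v) = soft_thresh(-0.1139, 0.0287) = -0.0852
Iteration 3: beta = 0.5, y = -0.0852 + 0.5*(-0.0852 + 0.4126) = 0.0786
  grad(y) = -1.0573, v = y - alpha*grad = 0.1115
  prox(v) = soft_thresh(0.1115, 0.0287) = 0.0828
Iteration 4: beta = 0.6, y = 0.0828 + 0.6*(0.0828 + 0.0852) = 0.1836
  grad(y) = 0.2038, v = y - alpha*grad = 0.1773
  prox(v) = soft_thresh(0.1773, 0.0287) = 0.1486
f(x_4) = 6*0.1486^2 - 2*0.1486 + 0.92*|0.1486| = -0.028


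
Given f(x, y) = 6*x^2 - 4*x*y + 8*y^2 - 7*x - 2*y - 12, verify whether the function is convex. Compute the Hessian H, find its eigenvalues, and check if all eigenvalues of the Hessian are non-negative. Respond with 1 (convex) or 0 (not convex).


The Hessian of f(x,y) = 6*x^2 - 4*x*y + 8*y^2 - 7*x - 2*y - 12 is:
H = [[12, -4], [-4, 16]]
Trace = 12 + 16 = 28
Determinant = 12*16 - (-4)^2 = 176
Discriminant = (28)^2 - 4*176 = 80.0
Eigenvalues: lambda_1 = 9.5279, lambda_2 = 18.4721
The function is convex.

1


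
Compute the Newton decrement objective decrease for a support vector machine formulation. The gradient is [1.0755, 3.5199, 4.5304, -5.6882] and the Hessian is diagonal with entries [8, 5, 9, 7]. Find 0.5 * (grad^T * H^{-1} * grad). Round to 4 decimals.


Step 1: H is diagonal, so H^(-1) * g = [0.1344, 0.704, 0.5034, -0.8126].
Step 2: g^T H^(-1) g = sum_i g_i^2 / H_ii
  = (1.0755)^2/8 + (3.5199)^2/5 + (4.5304)^2/9 + (-5.6882)^2/7
  = 0.1446 + 2.4779 + 2.2805 + 4.6222 = 9.5253
Step 3: Objective decrease = 0.5 * g^T H^(-1) g = 4.7626


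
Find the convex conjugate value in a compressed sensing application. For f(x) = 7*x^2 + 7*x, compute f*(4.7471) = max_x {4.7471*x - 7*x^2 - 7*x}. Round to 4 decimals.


f*(y) = sup_x {y*x - a*x^2 - b*x} = sup_x {(y-b)*x - a*x^2}
FOC: (y - b) - 2a*x = 0 => x* = (y - b)/(2a)
x* = (4.7471 - 7)/(2*7) = -0.1609
f*(4.7471) = (y-b)^2/(4a) = (4.7471 - 7)^2/(4*7)
= 5.0756/28 = 0.1813


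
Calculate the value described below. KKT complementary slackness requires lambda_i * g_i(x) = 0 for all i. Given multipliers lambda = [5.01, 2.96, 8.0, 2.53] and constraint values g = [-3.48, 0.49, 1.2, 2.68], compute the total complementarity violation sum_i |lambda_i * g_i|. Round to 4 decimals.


KKT complementary slackness check:
lambda_1 * g_1 = 5.01 * -3.48 = -17.4348
lambda_2 * g_2 = 2.96 * 0.49 = 1.4504
lambda_3 * g_3 = 8.0 * 1.2 = 9.6
lambda_4 * g_4 = 2.53 * 2.68 = 6.7804
Total violation = 17.4348 + 1.4504 + 9.6 + 6.7804 = 35.2656


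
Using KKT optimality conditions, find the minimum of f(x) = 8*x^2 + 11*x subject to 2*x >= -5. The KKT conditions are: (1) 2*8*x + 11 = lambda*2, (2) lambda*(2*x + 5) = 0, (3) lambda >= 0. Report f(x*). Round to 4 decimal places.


Step 1: Try lambda = 0 (constraint inactive).
Stationarity: 2*8*x + 11 = 0
x* = -11/(2*8) = -0.6875
Check constraint: 2*-0.6875 = -1.375 >= -5 -- satisfied.
Step 2: Compute optimal value.
f(x*) = 8*(-0.6875)^2 + 11*(-0.6875) = -3.7813


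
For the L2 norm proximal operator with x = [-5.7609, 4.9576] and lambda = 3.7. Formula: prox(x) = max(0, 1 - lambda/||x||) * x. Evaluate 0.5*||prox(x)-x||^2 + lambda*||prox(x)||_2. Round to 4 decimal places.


Step 1: Compute ||x||.
||x|| = 7.6004
Step 2: Compute scaling factor.
scale = max(0, 1 - 3.7/7.6004) = 0.5132
Step 3: prox(x) = [-2.9564, 2.5442]
||prox(x)|| = 3.9004
Step 4: Proximal objective.
0.5*||prox-x||^2 = 6.845
lambda*||prox|| = 14.4315
Total = 21.2764


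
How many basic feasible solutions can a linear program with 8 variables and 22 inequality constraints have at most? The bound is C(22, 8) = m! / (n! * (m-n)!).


Each vertex corresponds to some choice of n active constraints out of m, so the number of vertices is at most C(m, n) = m! / (n!(m-n)!).
m = 22, n = 8
Numerator: 22 * 21 * 20 * 19 * 18 * 17 * 16 * 15
Denominator: 8! = 40320
C(22, 8) = 319770


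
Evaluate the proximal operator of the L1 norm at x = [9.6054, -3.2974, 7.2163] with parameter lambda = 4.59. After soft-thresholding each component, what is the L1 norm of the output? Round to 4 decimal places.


Soft-thresholding with lambda = 4.59:
prox(9.6054) = sign(9.6054)*max(|9.6054| - 4.59, 0) = 5.0154
prox(-3.2974) = sign(-3.2974)*max(|-3.2974| - 4.59, 0) = 0.0
prox(7.2163) = sign(7.2163)*max(|7.2163| - 4.59, 0) = 2.6263
prox(x) = [5.0154, 0.0, 2.6263]
||prox(x)||_1 = 5.0154 + 0.0 + 2.6263 = 7.6417


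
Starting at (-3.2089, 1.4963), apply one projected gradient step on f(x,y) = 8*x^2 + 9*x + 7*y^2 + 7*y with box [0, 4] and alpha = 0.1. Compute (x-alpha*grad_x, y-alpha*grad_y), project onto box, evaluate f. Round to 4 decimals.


Step 1: Compute gradient at (-3.2089, 1.4963).
grad_x = 2*8*-3.2089 + 9 = -42.3424
grad_y = 2*7*1.4963 + 7 = 27.9482
Step 2: Gradient step.
x_raw = -3.2089 - 0.1*-42.3424 = 1.0253
y_raw = 1.4963 - 0.1*27.9482 = -1.2985
Step 3: Project onto [0, 4].
x_proj = clip(1.0253) = 1.0253
y_proj = clip(-1.2985) = 0.0
Step 4: Evaluate f.
f(1.0253, 0.0) = 17.6386


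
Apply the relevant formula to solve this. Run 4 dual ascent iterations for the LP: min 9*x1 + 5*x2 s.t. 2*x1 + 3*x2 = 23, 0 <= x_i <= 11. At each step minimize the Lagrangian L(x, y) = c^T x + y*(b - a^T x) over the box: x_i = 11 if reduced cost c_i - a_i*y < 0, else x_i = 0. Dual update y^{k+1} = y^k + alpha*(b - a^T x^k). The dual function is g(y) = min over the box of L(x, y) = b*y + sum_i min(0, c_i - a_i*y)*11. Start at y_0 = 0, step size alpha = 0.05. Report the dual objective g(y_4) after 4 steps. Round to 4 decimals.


Dual ascent for LP: min 9*x1 + 5*x2, 2*x1 + 3*x2 = 23, 0 <= x_i <= 11
Step 1: y^k = 0.0, reduced costs: (9.0, 5.0)
  x^k = (0.0, 0.0), subgradient = b - a^T x = 23.0
  y^{k+1} = 0.0 + 0.05*23.0 = 1.15
Step 2: y^k = 1.15, reduced costs: (6.7, 1.55)
  x^k = (0.0, 0.0), subgradient = b - a^T x = 23.0
  y^{k+1} = 1.15 + 0.05*23.0 = 2.3
Step 3: y^k = 2.3, reduced costs: (4.4, -1.9)
  x^k = (0.0, 11.0), subgradient = b - a^T x = -10.0
  y^{k+1} = 2.3 + 0.05*-10.0 = 1.8
Step 4: y^k = 1.8, reduced costs: (5.4, -0.4)
  x^k = (0.0, 11.0), subgradient = b - a^T x = -10.0
  y^{k+1} = 1.8 + 0.05*-10.0 = 1.3
Dual objective at y_4 = 1.3: reduced costs (6.4, 1.1), box minimizer x = (0.0, 0.0)
g(y_4) = b*y + (c1 - a1*y)*x1 + (c2 - a2*y)*x2 = 23*1.3 + 6.4*0.0 + 1.1*0.0 = 29.9 + 0.0 + 0.0 = 29.9


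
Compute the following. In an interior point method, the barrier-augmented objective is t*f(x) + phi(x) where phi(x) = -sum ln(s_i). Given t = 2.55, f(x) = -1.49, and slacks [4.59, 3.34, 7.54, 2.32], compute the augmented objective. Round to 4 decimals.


Step 1: Compute log-barrier.
ln values: [1.5239, 1.206, 2.0202, 0.8416]
phi = -(1.5239 + 1.206 + 2.0202 + 0.8416) = -5.5916
Step 2: Compute augmented objective.
t*f(x) = 2.55*-1.49 = -3.7995
Total = -3.7995 - 5.5916 = -9.3911


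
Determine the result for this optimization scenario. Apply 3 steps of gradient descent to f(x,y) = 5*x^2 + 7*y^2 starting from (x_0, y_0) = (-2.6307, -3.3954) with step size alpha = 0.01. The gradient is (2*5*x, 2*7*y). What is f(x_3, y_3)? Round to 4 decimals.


Gradient descent on f(x,y) = 5*x^2 + 7*y^2.
Starting point: (-2.6307, -3.3954), alpha = 0.01
Step 1: grad_x = 2*5*-2.6307 = -26.307, grad_y = 2*7*-3.3954 = -47.5356
  x_1 = -2.6307 - 0.01*-26.307 = -2.3676
  y_1 = -3.3954 - 0.01*-47.5356 = -2.92
Step 2: grad_x = 2*5*-2.3676 = -23.6763, grad_y = 2*7*-2.92 = -40.8806
  x_2 = -2.3676 - 0.01*-23.6763 = -2.1309
  y_2 = -2.92 - 0.01*-40.8806 = -2.5112
Step 3: grad_x = 2*5*-2.1309 = -21.3087, grad_y = 2*7*-2.5112 = -35.1573
  x_3 = -2.1309 - 0.01*-21.3087 = -1.9178
  y_3 = -2.5112 - 0.01*-35.1573 = -2.1597
f(-1.9178, -2.1597) = 5*(-1.9178)^2 + 7*(-2.1597)^2 = 51.0385


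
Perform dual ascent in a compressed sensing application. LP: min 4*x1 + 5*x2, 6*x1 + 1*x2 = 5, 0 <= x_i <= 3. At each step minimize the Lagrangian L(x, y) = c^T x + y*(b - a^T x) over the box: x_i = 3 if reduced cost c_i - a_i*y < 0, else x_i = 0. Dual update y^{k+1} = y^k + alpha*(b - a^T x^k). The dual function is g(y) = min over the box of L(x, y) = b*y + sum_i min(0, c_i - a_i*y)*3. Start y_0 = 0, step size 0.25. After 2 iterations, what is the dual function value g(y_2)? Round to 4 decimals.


Dual ascent for LP: min 4*x1 + 5*x2, 6*x1 + 1*x2 = 5, 0 <= x_i <= 3
Step 1: y^k = 0.0, reduced costs: (4.0, 5.0)
  x^k = (0.0, 0.0), subgradient = b - a^T x = 5.0
  y^{k+1} = 0.0 + 0.25*5.0 = 1.25
Step 2: y^k = 1.25, reduced costs: (-3.5, 3.75)
  x^k = (3.0, 0.0), subgradient = b - a^T x = -13.0
  y^{k+1} = 1.25 + 0.25*-13.0 = -2.0
Dual objective at y_2 = -2.0: reduced costs (16.0, 7.0), box minimizer x = (0.0, 0.0)
g(y_2) = b*y + (c1 - a1*y)*x1 + (c2 - a2*y)*x2 = 5*(-2.0) + 16.0*0.0 + 7.0*0.0 = -10.0 + 0.0 + 0.0 = -10.0


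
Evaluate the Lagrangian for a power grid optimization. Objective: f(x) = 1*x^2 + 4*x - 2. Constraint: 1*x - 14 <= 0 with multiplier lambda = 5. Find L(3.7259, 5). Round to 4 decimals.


Step 1: Evaluate f(x).
f(3.7259) = 1*3.7259^2 + 4*3.7259 - 2 = 26.7859
Step 2: Evaluate g(x).
g(3.7259) = 1*3.7259 - 14 = -10.2741
Step 3: Compute Lagrangian.
L = 26.7859 + 5*-10.2741 = -24.5846


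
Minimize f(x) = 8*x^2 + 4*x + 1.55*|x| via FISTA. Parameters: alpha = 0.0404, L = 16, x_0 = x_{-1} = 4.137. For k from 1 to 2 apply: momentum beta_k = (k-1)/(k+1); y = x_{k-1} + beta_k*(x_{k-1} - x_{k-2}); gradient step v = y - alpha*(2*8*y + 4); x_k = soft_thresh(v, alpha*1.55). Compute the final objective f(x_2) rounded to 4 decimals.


FISTA on f(x) = 8*x^2 + 4*x + 1.55*|x|
L = 16, alpha = 0.0404
Iteration 1: beta = 0.0, y = 4.137 + 0.0*(4.137 - 4.137) = 4.137
  grad(y) = 70.192, v = y - alpha*grad = 1.3012
  prox(v) = soft_thresh(1.3012, 0.0626) = 1.2386
Iteration 2: beta = 0.3333, y = 1.2386 + 0.3333*(1.2386 - 4.137) = 0.2725
  grad(y) = 8.36, v = y - alpha*grad = -0.0652
  prox(v) = soft_thresh(-0.0652, 0.0626) = -0.0026
f(x_2) = 8*(-0.0026)^2 + 4*(-0.0026) + 1.55*|-0.0026| = -0.0064


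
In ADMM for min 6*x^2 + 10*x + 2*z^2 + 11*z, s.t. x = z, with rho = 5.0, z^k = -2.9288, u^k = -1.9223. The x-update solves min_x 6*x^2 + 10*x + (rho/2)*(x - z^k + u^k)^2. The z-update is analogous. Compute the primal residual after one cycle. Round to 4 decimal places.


ADMM iteration with rho = 5.0, z^k = -2.9288, u^k = -1.9223
Step 1: x-update.
Minimize 6*x^2 + 10*x + (5.0/2)*(x + 2.9288 - 1.9223)^2
FOC: (2*6 + 5.0)*x = -10 + 5.0*(-2.9288 + 1.9223)
x^{k+1} = -0.8843
Step 2: z-update.
Minimize 2*z^2 + 11*z + (5.0/2)*(-0.8843 - z - 1.9223)^2
FOC: (2*2 + 5.0)*z = -11 + 5.0*(-0.8843 - 1.9223)
z^{k+1} = -2.7814
Step 3: u-update.
u^{k+1} = -1.9223 - 0.8843 + 2.7814 = -0.0251
Step 4: Primal residual = |-0.8843 + 2.7814| = 1.8972


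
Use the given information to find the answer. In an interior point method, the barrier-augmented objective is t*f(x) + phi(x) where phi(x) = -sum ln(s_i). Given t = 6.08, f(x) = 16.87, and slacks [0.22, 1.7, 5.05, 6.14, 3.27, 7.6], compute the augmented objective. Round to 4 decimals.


Step 1: Compute log-barrier.
ln values: [-1.5141, 0.5306, 1.6194, 1.8148, 1.1848, 2.0281]
phi = -(-1.5141 + 0.5306 + 1.6194 + 1.8148 + 1.1848 + 2.0281) = -5.6637
Step 2: Compute augmented objective.
t*f(x) = 6.08*16.87 = 102.5696
Total = 102.5696 - 5.6637 = 96.9059


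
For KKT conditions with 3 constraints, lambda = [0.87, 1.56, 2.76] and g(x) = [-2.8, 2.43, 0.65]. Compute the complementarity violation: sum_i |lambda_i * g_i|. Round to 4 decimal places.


KKT complementary slackness check:
lambda_1 * g_1 = 0.87 * -2.8 = -2.436
lambda_2 * g_2 = 1.56 * 2.43 = 3.7908
lambda_3 * g_3 = 2.76 * 0.65 = 1.794
Total violation = 2.436 + 3.7908 + 1.794 = 8.0208


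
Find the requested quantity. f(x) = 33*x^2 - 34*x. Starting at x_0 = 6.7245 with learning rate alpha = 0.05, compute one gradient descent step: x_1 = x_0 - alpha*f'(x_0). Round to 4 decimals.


We compute the gradient at x_0 and apply the update.
f'(x) = 66*x - 34
f'(6.7245) = 66*6.7245 - 34 = 409.817
x_1 = 6.7245 - 0.05*409.817 = -13.7664


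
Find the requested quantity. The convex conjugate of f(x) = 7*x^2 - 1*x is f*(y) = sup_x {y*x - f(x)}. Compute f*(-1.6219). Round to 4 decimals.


f*(y) = sup_x {y*x - a*x^2 - b*x} = sup_x {(y-b)*x - a*x^2}
FOC: (y - b) - 2a*x = 0 => x* = (y - b)/(2a)
x* = (-1.6219 + 1)/(2*7) = -0.0444
f*(-1.6219) = (y-b)^2/(4a) = (-1.6219 + 1)^2/(4*7)
= 0.3868/28 = 0.0138


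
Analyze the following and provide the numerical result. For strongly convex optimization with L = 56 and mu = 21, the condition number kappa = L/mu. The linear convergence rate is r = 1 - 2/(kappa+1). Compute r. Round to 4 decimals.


Step 1: Compute the condition number.
kappa = L/mu = 56/21 = 2.6667
Step 2: Compute the convergence rate.
r = 1 - 2/(kappa + 1) = 1 - 2*mu/(L + mu) = (L - mu)/(L + mu) = 35/77 = 0.4545


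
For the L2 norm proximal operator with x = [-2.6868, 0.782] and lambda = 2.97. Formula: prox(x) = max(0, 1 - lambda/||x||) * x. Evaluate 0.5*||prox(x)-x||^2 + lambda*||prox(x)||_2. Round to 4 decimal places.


Step 1: Compute ||x||.
||x|| = 2.7983
Step 2: Compute scaling factor.
scale = max(0, 1 - 2.97/2.7983) = 0.0
Step 3: prox(x) = [-0.0, 0.0]
||prox(x)|| = 0.0
Step 4: Proximal objective.
0.5*||prox-x||^2 = 3.9152
lambda*||prox|| = 0.0
Total = 3.9152


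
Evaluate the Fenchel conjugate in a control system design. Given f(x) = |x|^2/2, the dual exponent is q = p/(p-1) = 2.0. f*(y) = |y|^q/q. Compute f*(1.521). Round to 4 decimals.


The conjugate exponent q satisfies 1/p + 1/q = 1.
p = 2, so q = 2/(2 - 1) = 2.0
|y|^q = 1.521^2.0 = 2.3134
f*(1.521) = 2.3134 / 2.0 = 1.1567


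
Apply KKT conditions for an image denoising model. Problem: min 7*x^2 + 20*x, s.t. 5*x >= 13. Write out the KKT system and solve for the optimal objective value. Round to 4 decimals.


Step 1: Try lambda = 0 (constraint inactive).
x_unc = -20/(2*7) = -1.4286
Check: 5*-1.4286 = -7.143 < 13 -- violated!
Step 2: Constraint must be active: 5*x = 13
x* = 13/5 = 2.6
lambda = (2*7*2.6 + 20)/5 = 11.28
Step 3: Compute optimal value.
f(x*) = 7*2.6^2 + 20*2.6 = 99.32


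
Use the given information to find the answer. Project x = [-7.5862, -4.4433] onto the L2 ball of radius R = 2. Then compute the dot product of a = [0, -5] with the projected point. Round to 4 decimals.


Step 1: Compute ||x|| (intermediates to 6 decimals).
||x|| = sqrt((-7.5862)^2 + (-4.4433)^2) = 8.791663
Step 2: Project.
Since ||x|| > R, scale = R/||x|| = 2/8.791663 = 0.227488, proj(x) = scale * x
proj(x) = [-1.725769, -1.010797]
Step 3: Dot product.
a^T * proj(x) = 0*(-1.725769) - 5*(-1.010797) = 5.054


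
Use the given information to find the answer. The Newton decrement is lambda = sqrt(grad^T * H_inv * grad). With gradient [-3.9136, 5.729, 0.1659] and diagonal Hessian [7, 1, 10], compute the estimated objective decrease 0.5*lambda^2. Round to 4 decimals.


Step 1: H is diagonal, so H^(-1) * g = [-0.5591, 5.729, 0.0166].
Step 2: g^T H^(-1) g = sum_i g_i^2 / H_ii
  = (-3.9136)^2/7 + (5.729)^2/1 + (0.1659)^2/10
  = 2.188 + 32.8214 + 0.0028 = 35.0122
Step 3: Objective decrease = 0.5 * g^T H^(-1) g = 17.5061


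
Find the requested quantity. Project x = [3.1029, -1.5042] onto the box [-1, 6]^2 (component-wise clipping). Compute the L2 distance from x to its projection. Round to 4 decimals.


Project each component onto [-1, 6].
clip(3.1029) = 3.1029, clip(-1.5042) = -1.0
Projection = [3.1029, -1.0]
Squared diffs: [0.0, 0.2542]
Distance = sqrt(0.2542) = 0.5042


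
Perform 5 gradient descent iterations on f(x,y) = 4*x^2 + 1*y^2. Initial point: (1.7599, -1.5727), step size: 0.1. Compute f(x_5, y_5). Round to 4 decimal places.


Gradient descent on f(x,y) = 4*x^2 + 1*y^2.
Starting point: (1.7599, -1.5727), alpha = 0.1
Step 1: grad_x = 2*4*1.7599 = 14.0792, grad_y = 2*1*-1.5727 = -3.1454
  x_1 = 1.7599 - 0.1*14.0792 = 0.352
  y_1 = -1.5727 - 0.1*-3.1454 = -1.2582
Step 2: grad_x = 2*4*0.352 = 2.8158, grad_y = 2*1*-1.2582 = -2.5163
  x_2 = 0.352 - 0.1*2.8158 = 0.0704
  y_2 = -1.2582 - 0.1*-2.5163 = -1.0065
Step 3: grad_x = 2*4*0.0704 = 0.5632, grad_y = 2*1*-1.0065 = -2.0131
  x_3 = 0.0704 - 0.1*0.5632 = 0.0141
  y_3 = -1.0065 - 0.1*-2.0131 = -0.8052
Step 4: grad_x = 2*4*0.0141 = 0.1126, grad_y = 2*1*-0.8052 = -1.6104
  x_4 = 0.0141 - 0.1*0.1126 = 0.0028
  y_4 = -0.8052 - 0.1*-1.6104 = -0.6442
Step 5: grad_x = 2*4*0.0028 = 0.0225, grad_y = 2*1*-0.6442 = -1.2884
  x_5 = 0.0028 - 0.1*0.0225 = 0.0006
  y_5 = -0.6442 - 0.1*-1.2884 = -0.5153
f(0.0006, -0.5153) = 4*0.0006^2 + 1*(-0.5153)^2 = 0.2656


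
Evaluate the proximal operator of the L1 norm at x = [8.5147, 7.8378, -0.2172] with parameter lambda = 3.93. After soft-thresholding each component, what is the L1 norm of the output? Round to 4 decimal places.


Soft-thresholding with lambda = 3.93:
prox(8.5147) = sign(8.5147)*max(|8.5147| - 3.93, 0) = 4.5847
prox(7.8378) = sign(7.8378)*max(|7.8378| - 3.93, 0) = 3.9078
prox(-0.2172) = sign(-0.2172)*max(|-0.2172| - 3.93, 0) = 0.0
prox(x) = [4.5847, 3.9078, 0.0]
||prox(x)||_1 = 4.5847 + 3.9078 + 0.0 = 8.4925


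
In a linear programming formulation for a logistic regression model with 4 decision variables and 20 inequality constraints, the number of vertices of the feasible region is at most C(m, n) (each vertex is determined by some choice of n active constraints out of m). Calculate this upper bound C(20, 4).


Each vertex corresponds to some choice of n active constraints out of m, so the number of vertices is at most C(m, n) = m! / (n!(m-n)!).
m = 20, n = 4
Numerator: 20 * 19 * 18 * 17
Denominator: 4! = 24
C(20, 4) = 4845


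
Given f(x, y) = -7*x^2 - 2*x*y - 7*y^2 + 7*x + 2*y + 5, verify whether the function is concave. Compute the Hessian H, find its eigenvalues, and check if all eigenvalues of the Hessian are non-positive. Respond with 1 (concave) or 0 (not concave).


The Hessian of f(x,y) = -7*x^2 - 2*x*y - 7*y^2 + 7*x + 2*y + 5 is:
H = [[-14, -2], [-2, -14]]
Trace = -14 - 14 = -28
Determinant = -14*-14 - (-2)^2 = 192
Discriminant = (-28)^2 - 4*192 = 16.0
Eigenvalues: lambda_1 = -16.0, lambda_2 = -12.0
The function is concave.

1


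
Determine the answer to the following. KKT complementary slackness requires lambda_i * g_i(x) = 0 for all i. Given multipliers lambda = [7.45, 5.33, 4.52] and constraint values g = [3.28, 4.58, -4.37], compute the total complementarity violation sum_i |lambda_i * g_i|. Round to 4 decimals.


KKT complementary slackness check:
lambda_1 * g_1 = 7.45 * 3.28 = 24.436
lambda_2 * g_2 = 5.33 * 4.58 = 24.4114
lambda_3 * g_3 = 4.52 * -4.37 = -19.7524
Total violation = 24.436 + 24.4114 + 19.7524 = 68.5998
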